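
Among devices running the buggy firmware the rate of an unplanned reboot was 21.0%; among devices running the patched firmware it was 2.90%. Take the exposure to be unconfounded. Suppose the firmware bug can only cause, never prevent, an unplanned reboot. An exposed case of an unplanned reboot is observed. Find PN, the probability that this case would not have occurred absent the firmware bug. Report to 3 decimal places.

PN ≈ 0.862

p₁ = 0.21, p₀ = 0.029.
Under exogeneity and monotonicity, PN = (p₁ − p₀) / p₁.
PN = (0.21 − 0.029) / 0.21 = 0.181 / 0.21 ≈ 0.8619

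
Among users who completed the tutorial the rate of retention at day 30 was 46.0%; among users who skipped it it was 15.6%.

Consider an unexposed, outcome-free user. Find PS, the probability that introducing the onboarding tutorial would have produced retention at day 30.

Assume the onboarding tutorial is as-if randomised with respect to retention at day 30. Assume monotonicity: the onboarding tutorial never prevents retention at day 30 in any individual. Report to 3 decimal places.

PS ≈ 0.360

p₁ = 0.46, p₀ = 0.156.
Under exogeneity and monotonicity, PS = (p₁ − p₀) / (1 − p₀).
PS = (0.46 − 0.156) / (1 − 0.156) = 0.304 / 0.844 ≈ 0.3602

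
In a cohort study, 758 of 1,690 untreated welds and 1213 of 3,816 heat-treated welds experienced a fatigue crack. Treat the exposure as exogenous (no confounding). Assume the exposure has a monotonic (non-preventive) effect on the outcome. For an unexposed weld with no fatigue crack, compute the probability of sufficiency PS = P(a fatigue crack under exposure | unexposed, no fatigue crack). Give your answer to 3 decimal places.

PS ≈ 0.192

p₁ = P(outcome | exposed) = 758/1690 = 0.44852
p₀ = P(outcome | unexposed) = 1213/3816 = 0.31787
Under exogeneity and monotonicity, PS = (p₁ − p₀) / (1 − p₀).
PS = (0.44852 − 0.31787) / (1 − 0.31787) = 0.13065 / 0.68213 ≈ 0.1915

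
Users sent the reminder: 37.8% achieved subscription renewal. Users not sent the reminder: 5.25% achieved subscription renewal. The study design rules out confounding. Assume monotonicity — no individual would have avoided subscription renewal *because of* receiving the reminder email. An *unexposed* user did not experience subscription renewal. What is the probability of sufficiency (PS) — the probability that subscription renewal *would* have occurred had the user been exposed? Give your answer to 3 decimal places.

PS ≈ 0.344

p₁ = 0.378, p₀ = 0.0525.
Under exogeneity and monotonicity, PS = (p₁ − p₀) / (1 − p₀).
PS = (0.378 − 0.0525) / (1 − 0.0525) = 0.3255 / 0.9475 ≈ 0.3435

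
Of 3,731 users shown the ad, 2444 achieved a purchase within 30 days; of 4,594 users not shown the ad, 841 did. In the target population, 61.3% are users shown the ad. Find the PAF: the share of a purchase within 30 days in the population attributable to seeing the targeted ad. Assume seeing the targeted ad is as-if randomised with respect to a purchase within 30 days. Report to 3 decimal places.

p₁ = P(outcome | exposed) = 2444/3731 = 0.65505
p₀ = P(outcome | unexposed) = 841/4594 = 0.18306
Overall risk P(Y=1) = π·p₁ + (1−π)·p₀ = 0.613×0.65505 + 0.387×0.18306 = 0.47239.
Under exogeneity, PAF = [P(Y=1) − p₀] / P(Y=1).
PAF = (0.47239 − 0.18306) / 0.47239 ≈ 0.6125

PAF ≈ 0.612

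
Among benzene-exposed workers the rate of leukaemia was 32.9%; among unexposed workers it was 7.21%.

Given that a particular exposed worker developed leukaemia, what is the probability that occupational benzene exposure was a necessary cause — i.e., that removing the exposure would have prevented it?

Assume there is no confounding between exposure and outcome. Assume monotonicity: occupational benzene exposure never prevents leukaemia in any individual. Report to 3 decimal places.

p₁ = 0.329, p₀ = 0.0721.
Under exogeneity and monotonicity, PN = (p₁ − p₀) / p₁.
PN = (0.329 − 0.0721) / 0.329 = 0.2569 / 0.329 ≈ 0.7809

PN ≈ 0.781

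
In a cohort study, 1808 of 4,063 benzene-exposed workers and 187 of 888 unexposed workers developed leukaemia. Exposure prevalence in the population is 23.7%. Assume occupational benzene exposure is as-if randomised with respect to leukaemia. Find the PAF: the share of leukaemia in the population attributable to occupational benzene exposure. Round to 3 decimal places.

p₁ = P(outcome | exposed) = 1808/4063 = 0.44499
p₀ = P(outcome | unexposed) = 187/888 = 0.21059
Overall risk P(Y=1) = π·p₁ + (1−π)·p₀ = 0.237×0.44499 + 0.763×0.21059 = 0.26614.
Under exogeneity, PAF = [P(Y=1) − p₀] / P(Y=1).
PAF = (0.26614 − 0.21059) / 0.26614 ≈ 0.2087

PAF ≈ 0.209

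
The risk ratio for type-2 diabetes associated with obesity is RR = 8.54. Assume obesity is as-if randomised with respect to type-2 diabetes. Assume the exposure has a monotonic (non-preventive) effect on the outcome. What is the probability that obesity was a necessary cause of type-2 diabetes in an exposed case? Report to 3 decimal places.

PN ≈ 0.883

Under exogeneity and monotonicity, PN = (RR − 1) / RR = 1 − 1/RR.
PN = (8.54 − 1) / 8.54 = 7.54 / 8.54 ≈ 0.8829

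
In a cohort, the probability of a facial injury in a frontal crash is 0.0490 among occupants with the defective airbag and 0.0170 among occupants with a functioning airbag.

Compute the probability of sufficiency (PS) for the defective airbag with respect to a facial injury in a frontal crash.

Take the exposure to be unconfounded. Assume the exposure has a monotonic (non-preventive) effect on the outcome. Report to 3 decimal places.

Let p₁ = 0.049, p₀ = 0.017.
Under exogeneity and monotonicity, PS = (p₁ − p₀) / (1 − p₀).
PS = (0.049 − 0.017) / (1 − 0.017) = 0.032 / 0.983 ≈ 0.0326

PS ≈ 0.033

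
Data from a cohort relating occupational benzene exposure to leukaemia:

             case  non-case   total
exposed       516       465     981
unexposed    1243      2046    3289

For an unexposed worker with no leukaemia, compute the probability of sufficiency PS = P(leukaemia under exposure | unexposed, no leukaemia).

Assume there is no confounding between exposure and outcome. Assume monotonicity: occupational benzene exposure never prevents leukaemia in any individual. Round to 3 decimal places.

PS ≈ 0.238

p₁ = P(outcome | exposed) = 516/981 = 0.52599
p₀ = P(outcome | unexposed) = 1243/3289 = 0.37793
Under exogeneity and monotonicity, PS = (p₁ − p₀)/(1 − p₀).
PS = (0.52599 − 0.37793) / 0.62207 ≈ 0.2380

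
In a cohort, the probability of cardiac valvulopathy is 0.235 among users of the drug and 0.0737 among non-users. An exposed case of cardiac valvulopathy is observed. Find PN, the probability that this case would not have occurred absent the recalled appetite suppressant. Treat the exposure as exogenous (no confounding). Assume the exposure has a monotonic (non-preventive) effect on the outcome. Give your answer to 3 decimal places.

Let p₁ = 0.235, p₀ = 0.0737.
Under exogeneity and monotonicity, PN = (p₁ − p₀) / p₁.
PN = (0.235 − 0.0737) / 0.235 = 0.1613 / 0.235 ≈ 0.6864

PN ≈ 0.686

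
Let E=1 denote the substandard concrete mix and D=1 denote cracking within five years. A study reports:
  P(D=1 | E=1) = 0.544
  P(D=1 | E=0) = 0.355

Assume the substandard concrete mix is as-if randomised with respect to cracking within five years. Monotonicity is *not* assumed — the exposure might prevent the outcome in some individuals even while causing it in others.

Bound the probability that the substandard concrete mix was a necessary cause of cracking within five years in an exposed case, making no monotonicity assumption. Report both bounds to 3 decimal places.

0.347 ≤ PN ≤ 1.000

Let p₁ = 0.544, p₀ = 0.355.
Under exogeneity alone the bounds on PN are max{0,(p₁−p₀)/p₁} ≤ PN ≤ min{1,(1−p₀)/p₁}.
  lower = (p₁ − p₀)/p₁ = 0.189 / 0.544 ≈ 0.3474
  upper = min{1, (1 − p₀)/p₁} = 0.645 / 0.544 ≈ 1.1857 → capped at 1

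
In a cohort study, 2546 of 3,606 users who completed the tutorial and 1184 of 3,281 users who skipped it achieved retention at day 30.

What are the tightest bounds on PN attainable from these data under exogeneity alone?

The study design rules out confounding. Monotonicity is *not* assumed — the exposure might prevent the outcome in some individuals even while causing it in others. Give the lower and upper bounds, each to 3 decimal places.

0.489 ≤ PN ≤ 0.905

p₁ = P(outcome | exposed) = 2546/3606 = 0.70605
p₀ = P(outcome | unexposed) = 1184/3281 = 0.36087
Under exogeneity alone the bounds on PN are max{0,(p₁−p₀)/p₁} ≤ PN ≤ min{1,(1−p₀)/p₁}.
  lower = (p₁ − p₀)/p₁ = 0.34518 / 0.70605 ≈ 0.4889
  upper = min{1, (1 − p₀)/p₁} = 0.63913 / 0.70605 ≈ 0.9052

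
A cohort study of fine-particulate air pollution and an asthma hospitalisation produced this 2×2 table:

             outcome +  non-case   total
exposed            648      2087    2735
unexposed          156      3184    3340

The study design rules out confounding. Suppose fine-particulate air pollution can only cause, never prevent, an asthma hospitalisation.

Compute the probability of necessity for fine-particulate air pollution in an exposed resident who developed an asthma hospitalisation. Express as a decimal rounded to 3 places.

p₁ = P(outcome | exposed) = 648/2735 = 0.23693
p₀ = P(outcome | unexposed) = 156/3340 = 0.046707
Under exogeneity and monotonicity, PN = (p₁ − p₀) / p₁.
PN = (0.23693 − 0.046707) / 0.23693 = 0.19022 / 0.23693 ≈ 0.8029

PN ≈ 0.803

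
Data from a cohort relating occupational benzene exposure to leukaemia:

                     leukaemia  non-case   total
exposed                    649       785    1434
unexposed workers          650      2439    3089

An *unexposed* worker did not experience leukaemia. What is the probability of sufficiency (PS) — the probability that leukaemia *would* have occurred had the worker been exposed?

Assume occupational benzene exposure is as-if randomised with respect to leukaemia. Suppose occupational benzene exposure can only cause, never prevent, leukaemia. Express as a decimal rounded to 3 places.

PS ≈ 0.307

p₁ = P(outcome | exposed) = 649/1434 = 0.45258
p₀ = P(outcome | unexposed) = 650/3089 = 0.21042
Under exogeneity and monotonicity, PS = (p₁ − p₀) / (1 − p₀).
PS = (0.45258 − 0.21042) / (1 − 0.21042) = 0.24216 / 0.78958 ≈ 0.3067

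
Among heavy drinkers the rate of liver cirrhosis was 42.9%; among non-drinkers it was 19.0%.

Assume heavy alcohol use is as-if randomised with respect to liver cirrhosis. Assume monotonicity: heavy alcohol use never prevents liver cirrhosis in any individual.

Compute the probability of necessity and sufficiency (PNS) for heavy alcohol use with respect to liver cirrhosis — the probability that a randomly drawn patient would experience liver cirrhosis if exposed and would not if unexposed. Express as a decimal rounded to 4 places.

PNS ≈ 0.2390

p₁ = 0.429, p₀ = 0.19.
Under exogeneity and monotonicity, PNS = p₁ − p₀.
PNS = 0.429 − 0.19 = 0.239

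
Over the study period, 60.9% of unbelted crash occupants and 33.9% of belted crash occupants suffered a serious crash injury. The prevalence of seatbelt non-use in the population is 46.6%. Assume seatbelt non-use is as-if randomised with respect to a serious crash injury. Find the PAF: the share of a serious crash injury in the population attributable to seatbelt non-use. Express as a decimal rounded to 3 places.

p₁ = 0.609, p₀ = 0.339.
Overall risk P(Y=1) = π·p₁ + (1−π)·p₀ = 0.466×0.609 + 0.534×0.339 = 0.46482.
Under exogeneity, PAF = [P(Y=1) − p₀] / P(Y=1).
PAF = (0.46482 − 0.339) / 0.46482 ≈ 0.2707

PAF ≈ 0.271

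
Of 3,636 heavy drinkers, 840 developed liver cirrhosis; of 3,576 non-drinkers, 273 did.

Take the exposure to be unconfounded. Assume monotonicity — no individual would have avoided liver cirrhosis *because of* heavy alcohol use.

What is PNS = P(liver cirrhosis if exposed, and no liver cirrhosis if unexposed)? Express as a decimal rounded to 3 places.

PNS ≈ 0.155

p₁ = P(outcome | exposed) = 840/3636 = 0.23102
p₀ = P(outcome | unexposed) = 273/3576 = 0.076342
Under exogeneity and monotonicity, PNS = p₁ − p₀.
PNS = 0.23102 − 0.076342 = 0.15468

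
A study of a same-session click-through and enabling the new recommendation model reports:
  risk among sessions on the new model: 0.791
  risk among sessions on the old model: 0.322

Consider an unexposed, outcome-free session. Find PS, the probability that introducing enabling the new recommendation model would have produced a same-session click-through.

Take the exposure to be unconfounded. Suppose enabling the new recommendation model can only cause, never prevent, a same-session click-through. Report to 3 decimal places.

PS ≈ 0.692

Let p₁ = 0.791, p₀ = 0.322.
Under exogeneity and monotonicity, PS = (p₁ − p₀) / (1 − p₀).
PS = (0.791 − 0.322) / (1 − 0.322) = 0.469 / 0.678 ≈ 0.6917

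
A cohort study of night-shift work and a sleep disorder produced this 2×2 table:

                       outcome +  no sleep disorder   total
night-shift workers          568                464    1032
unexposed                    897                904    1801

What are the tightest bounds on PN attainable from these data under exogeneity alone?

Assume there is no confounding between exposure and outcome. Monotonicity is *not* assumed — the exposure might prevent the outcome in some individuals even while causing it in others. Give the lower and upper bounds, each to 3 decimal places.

0.095 ≤ PN ≤ 0.912

p₁ = P(outcome | exposed) = 568/1032 = 0.55039
p₀ = P(outcome | unexposed) = 897/1801 = 0.49806
Under exogeneity alone the bounds on PN are max{0,(p₁−p₀)/p₁} ≤ PN ≤ min{1,(1−p₀)/p₁}.
  lower = (p₁ − p₀)/p₁ = 0.052331 / 0.55039 ≈ 0.0951
  upper = min{1, (1 − p₀)/p₁} = 0.50194 / 0.55039 ≈ 0.9120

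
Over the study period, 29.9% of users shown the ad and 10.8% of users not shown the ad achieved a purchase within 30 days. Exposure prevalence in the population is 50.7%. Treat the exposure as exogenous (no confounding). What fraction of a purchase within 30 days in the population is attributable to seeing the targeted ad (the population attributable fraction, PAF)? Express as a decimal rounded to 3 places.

p₁ = 0.299, p₀ = 0.108.
Overall risk P(Y=1) = π·p₁ + (1−π)·p₀ = 0.507×0.299 + 0.493×0.108 = 0.20484.
Under exogeneity, PAF = [P(Y=1) − p₀] / P(Y=1).
PAF = (0.20484 − 0.108) / 0.20484 ≈ 0.4728

PAF ≈ 0.473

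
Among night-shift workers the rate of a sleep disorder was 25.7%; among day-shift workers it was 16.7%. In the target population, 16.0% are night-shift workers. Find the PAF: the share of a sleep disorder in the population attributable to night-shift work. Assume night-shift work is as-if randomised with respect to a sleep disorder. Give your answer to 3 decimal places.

p₁ = 0.257, p₀ = 0.167.
Overall risk P(Y=1) = π·p₁ + (1−π)·p₀ = 0.16×0.257 + 0.84×0.167 = 0.1814.
Under exogeneity, PAF = [P(Y=1) − p₀] / P(Y=1).
PAF = (0.1814 − 0.167) / 0.1814 ≈ 0.0794

PAF ≈ 0.079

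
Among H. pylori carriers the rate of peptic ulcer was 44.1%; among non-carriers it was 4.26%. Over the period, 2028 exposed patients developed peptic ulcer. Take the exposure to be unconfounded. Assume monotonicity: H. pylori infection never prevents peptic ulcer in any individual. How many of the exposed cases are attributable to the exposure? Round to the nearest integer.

p₁ = 0.441, p₀ = 0.0426.
PN = (p₁ − p₀)/p₁ = (0.441 − 0.0426) / 0.441 ≈ 0.90340.
Attributable cases ≈ PN × (exposed cases) = 0.90340 × 2028 ≈ 1832.10.

about 1832 cases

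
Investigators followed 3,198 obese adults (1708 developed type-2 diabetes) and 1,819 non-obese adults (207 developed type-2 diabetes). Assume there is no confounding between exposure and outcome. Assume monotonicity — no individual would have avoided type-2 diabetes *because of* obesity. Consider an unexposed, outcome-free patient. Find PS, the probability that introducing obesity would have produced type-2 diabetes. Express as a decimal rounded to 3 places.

PS ≈ 0.474

p₁ = P(outcome | exposed) = 1708/3198 = 0.53408
p₀ = P(outcome | unexposed) = 207/1819 = 0.1138
Under exogeneity and monotonicity, PS = (p₁ − p₀) / (1 − p₀).
PS = (0.53408 − 0.1138) / (1 − 0.1138) = 0.42029 / 0.8862 ≈ 0.4743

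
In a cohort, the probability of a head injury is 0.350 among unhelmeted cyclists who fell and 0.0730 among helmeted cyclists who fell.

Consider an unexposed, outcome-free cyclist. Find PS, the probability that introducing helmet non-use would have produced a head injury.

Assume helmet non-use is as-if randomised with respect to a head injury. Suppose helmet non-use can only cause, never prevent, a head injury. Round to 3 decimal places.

PS ≈ 0.299

Let p₁ = 0.35, p₀ = 0.073.
Under exogeneity and monotonicity, PS = (p₁ − p₀) / (1 − p₀).
PS = (0.35 − 0.073) / (1 − 0.073) = 0.277 / 0.927 ≈ 0.2988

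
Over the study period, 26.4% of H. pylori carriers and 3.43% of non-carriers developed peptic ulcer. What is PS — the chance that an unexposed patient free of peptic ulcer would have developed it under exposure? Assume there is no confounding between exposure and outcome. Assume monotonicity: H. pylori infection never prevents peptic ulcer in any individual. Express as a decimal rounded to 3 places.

PS ≈ 0.238

p₁ = 0.264, p₀ = 0.0343.
Under exogeneity and monotonicity, PS = (p₁ − p₀) / (1 − p₀).
PS = (0.264 − 0.0343) / (1 − 0.0343) = 0.2297 / 0.9657 ≈ 0.2379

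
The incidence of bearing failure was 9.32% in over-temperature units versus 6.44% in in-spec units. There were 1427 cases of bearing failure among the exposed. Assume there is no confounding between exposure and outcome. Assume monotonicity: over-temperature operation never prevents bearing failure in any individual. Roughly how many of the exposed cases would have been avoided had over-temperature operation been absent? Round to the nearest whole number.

about 441 cases

p₁ = 0.0932, p₀ = 0.0644.
PN = (p₁ − p₀)/p₁ = (0.0932 − 0.0644) / 0.0932 ≈ 0.30901.
Attributable cases ≈ PN × (exposed cases) = 0.30901 × 1427 ≈ 440.96.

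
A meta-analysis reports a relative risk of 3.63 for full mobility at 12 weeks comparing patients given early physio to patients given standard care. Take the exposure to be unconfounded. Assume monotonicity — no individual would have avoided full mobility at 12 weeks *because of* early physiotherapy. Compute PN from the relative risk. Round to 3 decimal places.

PN ≈ 0.725

Under exogeneity and monotonicity, PN = (RR − 1) / RR = 1 − 1/RR.
PN = (3.63 − 1) / 3.63 = 2.63 / 3.63 ≈ 0.7245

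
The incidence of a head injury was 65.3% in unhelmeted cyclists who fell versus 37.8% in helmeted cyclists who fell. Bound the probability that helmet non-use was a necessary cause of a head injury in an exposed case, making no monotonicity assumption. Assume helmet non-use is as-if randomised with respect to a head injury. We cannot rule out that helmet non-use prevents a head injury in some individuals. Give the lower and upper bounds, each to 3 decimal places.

0.421 ≤ PN ≤ 0.953

p₁ = 0.653, p₀ = 0.378.
Under exogeneity alone the bounds on PN are max{0,(p₁−p₀)/p₁} ≤ PN ≤ min{1,(1−p₀)/p₁}.
  lower = (p₁ − p₀)/p₁ = 0.275 / 0.653 ≈ 0.4211
  upper = min{1, (1 − p₀)/p₁} = 0.622 / 0.653 ≈ 0.9525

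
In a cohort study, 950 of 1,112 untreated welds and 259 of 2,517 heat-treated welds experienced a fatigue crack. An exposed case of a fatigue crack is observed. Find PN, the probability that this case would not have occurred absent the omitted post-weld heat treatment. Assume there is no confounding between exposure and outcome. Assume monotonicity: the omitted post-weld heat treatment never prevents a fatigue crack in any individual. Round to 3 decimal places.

p₁ = P(outcome | exposed) = 950/1112 = 0.85432
p₀ = P(outcome | unexposed) = 259/2517 = 0.1029
Under exogeneity and monotonicity, PN = (p₁ − p₀) / p₁.
PN = (0.85432 − 0.1029) / 0.85432 = 0.75142 / 0.85432 ≈ 0.8796

PN ≈ 0.880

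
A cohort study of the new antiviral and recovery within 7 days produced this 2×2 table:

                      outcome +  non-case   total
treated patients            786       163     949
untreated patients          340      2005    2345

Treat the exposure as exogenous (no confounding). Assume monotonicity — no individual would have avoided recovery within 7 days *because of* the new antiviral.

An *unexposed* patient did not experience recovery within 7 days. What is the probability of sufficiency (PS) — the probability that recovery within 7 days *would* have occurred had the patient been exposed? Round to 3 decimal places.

p₁ = P(outcome | exposed) = 786/949 = 0.82824
p₀ = P(outcome | unexposed) = 340/2345 = 0.14499
Under exogeneity and monotonicity, PS = (p₁ − p₀) / (1 − p₀).
PS = (0.82824 − 0.14499) / (1 − 0.14499) = 0.68325 / 0.85501 ≈ 0.7991

PS ≈ 0.799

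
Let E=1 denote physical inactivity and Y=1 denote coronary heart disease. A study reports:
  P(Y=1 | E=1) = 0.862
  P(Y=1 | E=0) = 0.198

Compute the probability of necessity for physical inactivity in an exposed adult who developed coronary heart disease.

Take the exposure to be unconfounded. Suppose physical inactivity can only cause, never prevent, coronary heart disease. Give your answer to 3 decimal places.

PN ≈ 0.770

Let p₁ = 0.862, p₀ = 0.198.
Under exogeneity and monotonicity, PN = (p₁ − p₀) / p₁.
PN = (0.862 − 0.198) / 0.862 = 0.664 / 0.862 ≈ 0.7703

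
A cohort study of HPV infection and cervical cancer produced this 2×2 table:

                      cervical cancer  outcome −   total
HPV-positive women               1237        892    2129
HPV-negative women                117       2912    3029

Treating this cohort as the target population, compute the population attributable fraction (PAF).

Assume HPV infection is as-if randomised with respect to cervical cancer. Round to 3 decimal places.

p₁ = P(outcome | exposed) = 1237/2129 = 0.58102
p₀ = P(outcome | unexposed) = 117/3029 = 0.038627
Exposure prevalence π = 2129/5158 = 0.41276; overall risk P(Y=1) = 0.2625.
Under exogeneity, PAF = [P(Y=1) − p₀]/P(Y=1).
PAF = (0.2625 − 0.038627) / 0.2625 ≈ 0.8529

PAF ≈ 0.853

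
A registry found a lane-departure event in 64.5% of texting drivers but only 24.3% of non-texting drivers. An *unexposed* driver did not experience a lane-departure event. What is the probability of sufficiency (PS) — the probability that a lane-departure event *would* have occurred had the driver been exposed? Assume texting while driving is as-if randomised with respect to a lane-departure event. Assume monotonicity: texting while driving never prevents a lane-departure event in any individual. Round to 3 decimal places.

p₁ = 0.645, p₀ = 0.243.
Under exogeneity and monotonicity, PS = (p₁ − p₀) / (1 − p₀).
PS = (0.645 − 0.243) / (1 − 0.243) = 0.402 / 0.757 ≈ 0.5310

PS ≈ 0.531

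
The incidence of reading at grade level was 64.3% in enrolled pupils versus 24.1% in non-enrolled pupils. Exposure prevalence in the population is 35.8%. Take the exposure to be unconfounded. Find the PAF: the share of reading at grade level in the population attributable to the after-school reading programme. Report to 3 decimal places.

PAF ≈ 0.374

p₁ = 0.643, p₀ = 0.241.
Overall risk P(Y=1) = π·p₁ + (1−π)·p₀ = 0.358×0.643 + 0.642×0.241 = 0.38492.
Under exogeneity, PAF = [P(Y=1) − p₀] / P(Y=1).
PAF = (0.38492 − 0.241) / 0.38492 ≈ 0.3739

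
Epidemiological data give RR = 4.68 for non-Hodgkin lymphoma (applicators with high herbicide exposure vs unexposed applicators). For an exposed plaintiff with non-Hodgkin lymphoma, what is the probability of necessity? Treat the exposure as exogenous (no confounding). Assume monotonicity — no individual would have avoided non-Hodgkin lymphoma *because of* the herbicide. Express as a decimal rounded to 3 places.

PN ≈ 0.786

Under exogeneity and monotonicity, PN = (RR − 1) / RR = 1 − 1/RR.
PN = (4.68 − 1) / 4.68 = 3.68 / 4.68 ≈ 0.7863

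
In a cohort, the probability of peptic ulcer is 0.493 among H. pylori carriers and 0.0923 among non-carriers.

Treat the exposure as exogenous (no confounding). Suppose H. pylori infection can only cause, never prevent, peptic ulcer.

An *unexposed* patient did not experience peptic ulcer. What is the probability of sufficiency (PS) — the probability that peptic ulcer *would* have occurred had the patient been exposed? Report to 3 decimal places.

PS ≈ 0.441

Let p₁ = 0.493, p₀ = 0.0923.
Under exogeneity and monotonicity, PS = (p₁ − p₀) / (1 − p₀).
PS = (0.493 − 0.0923) / (1 − 0.0923) = 0.4007 / 0.9077 ≈ 0.4414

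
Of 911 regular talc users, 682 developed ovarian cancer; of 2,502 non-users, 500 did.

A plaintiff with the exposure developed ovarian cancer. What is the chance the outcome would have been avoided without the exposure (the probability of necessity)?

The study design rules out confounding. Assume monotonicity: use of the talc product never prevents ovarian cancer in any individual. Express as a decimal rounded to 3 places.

p₁ = P(outcome | exposed) = 682/911 = 0.74863
p₀ = P(outcome | unexposed) = 500/2502 = 0.19984
Under exogeneity and monotonicity, PN = (p₁ − p₀) / p₁.
PN = (0.74863 − 0.19984) / 0.74863 = 0.54879 / 0.74863 ≈ 0.7331

PN ≈ 0.733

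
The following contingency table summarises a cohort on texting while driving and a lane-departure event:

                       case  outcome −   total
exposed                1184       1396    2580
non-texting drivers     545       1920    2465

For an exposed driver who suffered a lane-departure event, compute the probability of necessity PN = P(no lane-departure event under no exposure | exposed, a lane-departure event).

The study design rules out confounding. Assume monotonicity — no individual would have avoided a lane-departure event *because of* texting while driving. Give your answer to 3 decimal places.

p₁ = P(outcome | exposed) = 1184/2580 = 0.45891
p₀ = P(outcome | unexposed) = 545/2465 = 0.2211
Under exogeneity and monotonicity, PN = (p₁ − p₀) / p₁.
PN = (0.45891 − 0.2211) / 0.45891 = 0.23782 / 0.45891 ≈ 0.5182

PN ≈ 0.518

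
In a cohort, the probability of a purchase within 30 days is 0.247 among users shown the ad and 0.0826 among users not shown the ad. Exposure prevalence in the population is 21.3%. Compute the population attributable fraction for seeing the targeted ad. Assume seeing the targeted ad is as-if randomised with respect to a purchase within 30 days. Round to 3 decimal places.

Let p₁ = 0.247, p₀ = 0.0826.
Overall risk P(Y=1) = π·p₁ + (1−π)·p₀ = 0.213×0.247 + 0.787×0.0826 = 0.11762.
Under exogeneity, PAF = [P(Y=1) − p₀] / P(Y=1).
PAF = (0.11762 − 0.0826) / 0.11762 ≈ 0.2977

PAF ≈ 0.298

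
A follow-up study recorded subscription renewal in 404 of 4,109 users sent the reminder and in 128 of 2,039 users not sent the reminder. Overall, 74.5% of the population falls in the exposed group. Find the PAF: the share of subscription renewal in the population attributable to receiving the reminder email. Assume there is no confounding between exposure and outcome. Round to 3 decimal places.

PAF ≈ 0.297

p₁ = P(outcome | exposed) = 404/4109 = 0.098321
p₀ = P(outcome | unexposed) = 128/2039 = 0.062776
Overall risk P(Y=1) = π·p₁ + (1−π)·p₀ = 0.745×0.098321 + 0.255×0.062776 = 0.089257.
Under exogeneity, PAF = [P(Y=1) − p₀] / P(Y=1).
PAF = (0.089257 − 0.062776) / 0.089257 ≈ 0.2967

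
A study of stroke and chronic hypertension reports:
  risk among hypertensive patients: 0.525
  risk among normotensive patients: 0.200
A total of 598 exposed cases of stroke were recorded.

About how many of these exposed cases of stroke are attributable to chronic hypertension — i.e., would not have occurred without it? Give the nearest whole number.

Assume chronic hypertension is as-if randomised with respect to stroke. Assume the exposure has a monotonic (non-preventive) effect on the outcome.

Let p₁ = 0.525, p₀ = 0.2.
PN = (p₁ − p₀)/p₁ = (0.525 − 0.2) / 0.525 ≈ 0.61905.
Attributable cases ≈ PN × (exposed cases) = 0.61905 × 598 ≈ 370.19.

about 370 cases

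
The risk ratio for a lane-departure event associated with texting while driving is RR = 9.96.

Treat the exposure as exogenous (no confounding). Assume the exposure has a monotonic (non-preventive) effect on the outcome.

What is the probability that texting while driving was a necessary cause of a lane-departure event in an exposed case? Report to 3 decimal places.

Under exogeneity and monotonicity, PN = (RR − 1) / RR = 1 − 1/RR.
PN = (9.96 − 1) / 9.96 = 8.96 / 9.96 ≈ 0.8996

PN ≈ 0.900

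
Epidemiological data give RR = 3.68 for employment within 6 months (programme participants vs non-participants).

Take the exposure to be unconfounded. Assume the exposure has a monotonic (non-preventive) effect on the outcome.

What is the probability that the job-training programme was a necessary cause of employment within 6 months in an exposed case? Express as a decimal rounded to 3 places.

PN ≈ 0.728

Under exogeneity and monotonicity, PN = (RR − 1) / RR = 1 − 1/RR.
PN = (3.68 − 1) / 3.68 = 2.68 / 3.68 ≈ 0.7283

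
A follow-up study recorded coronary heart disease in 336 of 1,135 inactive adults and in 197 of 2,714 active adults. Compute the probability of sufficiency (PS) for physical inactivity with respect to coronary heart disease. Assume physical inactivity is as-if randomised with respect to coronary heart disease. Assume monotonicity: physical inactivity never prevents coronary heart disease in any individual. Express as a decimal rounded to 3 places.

PS ≈ 0.241

p₁ = P(outcome | exposed) = 336/1135 = 0.29604
p₀ = P(outcome | unexposed) = 197/2714 = 0.072587
Under exogeneity and monotonicity, PS = (p₁ − p₀) / (1 − p₀).
PS = (0.29604 − 0.072587) / (1 − 0.072587) = 0.22345 / 0.92741 ≈ 0.2409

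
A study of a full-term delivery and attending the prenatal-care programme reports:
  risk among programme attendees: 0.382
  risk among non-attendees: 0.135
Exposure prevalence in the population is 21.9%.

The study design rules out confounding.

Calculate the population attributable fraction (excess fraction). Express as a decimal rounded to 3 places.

Let p₁ = 0.382, p₀ = 0.135.
Overall risk P(Y=1) = π·p₁ + (1−π)·p₀ = 0.219×0.382 + 0.781×0.135 = 0.18909.
Under exogeneity, PAF = [P(Y=1) − p₀] / P(Y=1).
PAF = (0.18909 − 0.135) / 0.18909 ≈ 0.2861

PAF ≈ 0.286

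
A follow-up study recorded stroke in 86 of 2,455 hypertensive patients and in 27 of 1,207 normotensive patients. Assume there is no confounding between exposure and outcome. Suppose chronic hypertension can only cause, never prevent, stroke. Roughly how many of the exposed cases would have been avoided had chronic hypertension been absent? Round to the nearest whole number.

p₁ = P(outcome | exposed) = 86/2455 = 0.035031
p₀ = P(outcome | unexposed) = 27/1207 = 0.02237
PN = (p₁ − p₀)/p₁ = (0.035031 − 0.02237) / 0.035031 ≈ 0.36143.
Attributable cases ≈ PN × (exposed cases) = 0.36143 × 86 ≈ 31.08.

about 31 cases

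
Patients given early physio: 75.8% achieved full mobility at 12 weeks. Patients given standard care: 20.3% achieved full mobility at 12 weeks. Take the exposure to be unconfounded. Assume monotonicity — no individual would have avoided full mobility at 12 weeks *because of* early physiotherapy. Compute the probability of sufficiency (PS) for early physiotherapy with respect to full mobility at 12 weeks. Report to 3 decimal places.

PS ≈ 0.696

p₁ = 0.758, p₀ = 0.203.
Under exogeneity and monotonicity, PS = (p₁ − p₀) / (1 − p₀).
PS = (0.758 − 0.203) / (1 − 0.203) = 0.555 / 0.797 ≈ 0.6964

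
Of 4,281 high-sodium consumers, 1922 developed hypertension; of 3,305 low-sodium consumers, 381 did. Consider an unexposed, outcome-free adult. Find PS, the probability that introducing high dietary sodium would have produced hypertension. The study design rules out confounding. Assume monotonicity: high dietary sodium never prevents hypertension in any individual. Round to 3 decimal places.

PS ≈ 0.377

p₁ = P(outcome | exposed) = 1922/4281 = 0.44896
p₀ = P(outcome | unexposed) = 381/3305 = 0.11528
Under exogeneity and monotonicity, PS = (p₁ − p₀) / (1 − p₀).
PS = (0.44896 − 0.11528) / (1 − 0.11528) = 0.33368 / 0.88472 ≈ 0.3772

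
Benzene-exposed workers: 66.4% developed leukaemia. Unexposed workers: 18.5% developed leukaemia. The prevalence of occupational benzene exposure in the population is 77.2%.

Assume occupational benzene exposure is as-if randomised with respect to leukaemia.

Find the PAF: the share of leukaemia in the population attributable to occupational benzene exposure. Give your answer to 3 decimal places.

PAF ≈ 0.667

p₁ = 0.664, p₀ = 0.185.
Overall risk P(Y=1) = π·p₁ + (1−π)·p₀ = 0.772×0.664 + 0.228×0.185 = 0.55479.
Under exogeneity, PAF = [P(Y=1) − p₀] / P(Y=1).
PAF = (0.55479 − 0.185) / 0.55479 ≈ 0.6665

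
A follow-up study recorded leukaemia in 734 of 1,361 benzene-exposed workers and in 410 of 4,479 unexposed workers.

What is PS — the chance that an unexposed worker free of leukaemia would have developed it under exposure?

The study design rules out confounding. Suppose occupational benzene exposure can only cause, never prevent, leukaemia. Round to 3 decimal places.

PS ≈ 0.493

p₁ = P(outcome | exposed) = 734/1361 = 0.53931
p₀ = P(outcome | unexposed) = 410/4479 = 0.091538
Under exogeneity and monotonicity, PS = (p₁ − p₀) / (1 − p₀).
PS = (0.53931 − 0.091538) / (1 − 0.091538) = 0.44777 / 0.90846 ≈ 0.4929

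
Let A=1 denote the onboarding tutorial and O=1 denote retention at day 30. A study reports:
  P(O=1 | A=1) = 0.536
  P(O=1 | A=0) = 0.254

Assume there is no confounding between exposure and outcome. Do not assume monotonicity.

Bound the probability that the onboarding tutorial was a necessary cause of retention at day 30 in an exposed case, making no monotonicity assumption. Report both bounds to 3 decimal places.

Let p₁ = 0.536, p₀ = 0.254.
Under exogeneity alone the bounds on PN are max{0,(p₁−p₀)/p₁} ≤ PN ≤ min{1,(1−p₀)/p₁}.
  lower = (p₁ − p₀)/p₁ = 0.282 / 0.536 ≈ 0.5261
  upper = min{1, (1 − p₀)/p₁} = 0.746 / 0.536 ≈ 1.3918 → capped at 1

0.526 ≤ PN ≤ 1.000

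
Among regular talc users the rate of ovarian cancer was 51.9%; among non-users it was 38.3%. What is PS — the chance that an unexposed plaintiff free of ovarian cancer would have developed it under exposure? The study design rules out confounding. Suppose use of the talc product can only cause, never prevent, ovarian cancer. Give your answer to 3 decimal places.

PS ≈ 0.220

p₁ = 0.519, p₀ = 0.383.
Under exogeneity and monotonicity, PS = (p₁ − p₀) / (1 − p₀).
PS = (0.519 − 0.383) / (1 − 0.383) = 0.136 / 0.617 ≈ 0.2204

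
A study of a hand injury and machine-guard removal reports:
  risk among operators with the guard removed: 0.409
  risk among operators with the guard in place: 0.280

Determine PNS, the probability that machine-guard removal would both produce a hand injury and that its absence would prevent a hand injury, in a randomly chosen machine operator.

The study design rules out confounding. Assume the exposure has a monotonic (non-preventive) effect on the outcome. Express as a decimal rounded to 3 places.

PNS ≈ 0.129

Let p₁ = 0.409, p₀ = 0.28.
Under exogeneity and monotonicity, PNS = p₁ − p₀.
PNS = 0.409 − 0.28 = 0.129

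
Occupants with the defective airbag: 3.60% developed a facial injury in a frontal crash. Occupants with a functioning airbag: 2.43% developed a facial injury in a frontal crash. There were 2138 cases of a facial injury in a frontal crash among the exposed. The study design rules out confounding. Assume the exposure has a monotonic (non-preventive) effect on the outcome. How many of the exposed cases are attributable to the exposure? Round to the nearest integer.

about 695 cases

p₁ = 0.036, p₀ = 0.0243.
PN = (p₁ − p₀)/p₁ = (0.036 − 0.0243) / 0.036 ≈ 0.32500.
Attributable cases ≈ PN × (exposed cases) = 0.32500 × 2138 ≈ 694.85.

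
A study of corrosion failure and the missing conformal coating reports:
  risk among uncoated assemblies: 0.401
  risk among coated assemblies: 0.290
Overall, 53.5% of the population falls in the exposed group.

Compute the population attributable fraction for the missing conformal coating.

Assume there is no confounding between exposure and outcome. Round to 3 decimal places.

PAF ≈ 0.170

Let p₁ = 0.401, p₀ = 0.29.
Overall risk P(Y=1) = π·p₁ + (1−π)·p₀ = 0.535×0.401 + 0.465×0.29 = 0.34939.
Under exogeneity, PAF = [P(Y=1) − p₀] / P(Y=1).
PAF = (0.34939 − 0.29) / 0.34939 ≈ 0.1700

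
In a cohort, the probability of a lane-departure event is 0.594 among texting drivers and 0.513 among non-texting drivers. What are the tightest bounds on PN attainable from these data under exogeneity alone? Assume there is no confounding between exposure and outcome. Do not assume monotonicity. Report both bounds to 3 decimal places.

Let p₁ = 0.594, p₀ = 0.513.
Under exogeneity alone the bounds on PN are max{0,(p₁−p₀)/p₁} ≤ PN ≤ min{1,(1−p₀)/p₁}.
  lower = (p₁ − p₀)/p₁ = 0.081 / 0.594 ≈ 0.1364
  upper = min{1, (1 − p₀)/p₁} = 0.487 / 0.594 ≈ 0.8199

0.136 ≤ PN ≤ 0.820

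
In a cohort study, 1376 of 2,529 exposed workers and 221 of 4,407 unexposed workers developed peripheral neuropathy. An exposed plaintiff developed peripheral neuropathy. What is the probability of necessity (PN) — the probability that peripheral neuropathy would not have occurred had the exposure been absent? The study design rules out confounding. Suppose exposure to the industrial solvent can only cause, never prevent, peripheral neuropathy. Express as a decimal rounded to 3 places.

PN ≈ 0.908

p₁ = P(outcome | exposed) = 1376/2529 = 0.54409
p₀ = P(outcome | unexposed) = 221/4407 = 0.050147
Under exogeneity and monotonicity, PN = (p₁ − p₀) / p₁.
PN = (0.54409 − 0.050147) / 0.54409 = 0.49394 / 0.54409 ≈ 0.9078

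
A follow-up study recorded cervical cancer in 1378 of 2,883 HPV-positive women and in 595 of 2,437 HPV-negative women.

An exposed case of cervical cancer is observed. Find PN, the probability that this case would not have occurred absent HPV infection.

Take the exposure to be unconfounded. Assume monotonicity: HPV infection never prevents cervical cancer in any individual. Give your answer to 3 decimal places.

p₁ = P(outcome | exposed) = 1378/2883 = 0.47797
p₀ = P(outcome | unexposed) = 595/2437 = 0.24415
Under exogeneity and monotonicity, PN = (p₁ − p₀) / p₁.
PN = (0.47797 − 0.24415) / 0.47797 = 0.23382 / 0.47797 ≈ 0.4892

PN ≈ 0.489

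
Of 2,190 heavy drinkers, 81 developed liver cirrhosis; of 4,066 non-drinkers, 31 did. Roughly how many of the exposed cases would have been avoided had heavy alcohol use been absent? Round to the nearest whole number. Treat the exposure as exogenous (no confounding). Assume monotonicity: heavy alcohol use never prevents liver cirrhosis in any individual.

p₁ = P(outcome | exposed) = 81/2190 = 0.036986
p₀ = P(outcome | unexposed) = 31/4066 = 0.0076242
PN = (p₁ − p₀)/p₁ = (0.036986 − 0.0076242) / 0.036986 ≈ 0.79386.
Attributable cases ≈ PN × (exposed cases) = 0.79386 × 81 ≈ 64.30.

about 64 cases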